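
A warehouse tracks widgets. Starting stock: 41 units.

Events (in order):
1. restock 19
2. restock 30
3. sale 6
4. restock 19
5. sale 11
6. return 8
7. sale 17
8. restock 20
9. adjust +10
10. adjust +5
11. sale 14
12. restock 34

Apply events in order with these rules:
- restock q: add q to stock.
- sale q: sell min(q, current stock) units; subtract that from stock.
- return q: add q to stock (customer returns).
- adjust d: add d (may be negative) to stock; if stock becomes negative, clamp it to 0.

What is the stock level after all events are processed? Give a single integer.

Processing events:
Start: stock = 41
  Event 1 (restock 19): 41 + 19 = 60
  Event 2 (restock 30): 60 + 30 = 90
  Event 3 (sale 6): sell min(6,90)=6. stock: 90 - 6 = 84. total_sold = 6
  Event 4 (restock 19): 84 + 19 = 103
  Event 5 (sale 11): sell min(11,103)=11. stock: 103 - 11 = 92. total_sold = 17
  Event 6 (return 8): 92 + 8 = 100
  Event 7 (sale 17): sell min(17,100)=17. stock: 100 - 17 = 83. total_sold = 34
  Event 8 (restock 20): 83 + 20 = 103
  Event 9 (adjust +10): 103 + 10 = 113
  Event 10 (adjust +5): 113 + 5 = 118
  Event 11 (sale 14): sell min(14,118)=14. stock: 118 - 14 = 104. total_sold = 48
  Event 12 (restock 34): 104 + 34 = 138
Final: stock = 138, total_sold = 48

Answer: 138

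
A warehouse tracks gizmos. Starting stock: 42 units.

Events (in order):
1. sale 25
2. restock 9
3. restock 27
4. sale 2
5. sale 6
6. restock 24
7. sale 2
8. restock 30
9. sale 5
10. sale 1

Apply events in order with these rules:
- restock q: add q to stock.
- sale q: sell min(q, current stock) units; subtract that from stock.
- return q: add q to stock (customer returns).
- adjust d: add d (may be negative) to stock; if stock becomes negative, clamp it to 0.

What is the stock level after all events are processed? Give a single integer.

Answer: 91

Derivation:
Processing events:
Start: stock = 42
  Event 1 (sale 25): sell min(25,42)=25. stock: 42 - 25 = 17. total_sold = 25
  Event 2 (restock 9): 17 + 9 = 26
  Event 3 (restock 27): 26 + 27 = 53
  Event 4 (sale 2): sell min(2,53)=2. stock: 53 - 2 = 51. total_sold = 27
  Event 5 (sale 6): sell min(6,51)=6. stock: 51 - 6 = 45. total_sold = 33
  Event 6 (restock 24): 45 + 24 = 69
  Event 7 (sale 2): sell min(2,69)=2. stock: 69 - 2 = 67. total_sold = 35
  Event 8 (restock 30): 67 + 30 = 97
  Event 9 (sale 5): sell min(5,97)=5. stock: 97 - 5 = 92. total_sold = 40
  Event 10 (sale 1): sell min(1,92)=1. stock: 92 - 1 = 91. total_sold = 41
Final: stock = 91, total_sold = 41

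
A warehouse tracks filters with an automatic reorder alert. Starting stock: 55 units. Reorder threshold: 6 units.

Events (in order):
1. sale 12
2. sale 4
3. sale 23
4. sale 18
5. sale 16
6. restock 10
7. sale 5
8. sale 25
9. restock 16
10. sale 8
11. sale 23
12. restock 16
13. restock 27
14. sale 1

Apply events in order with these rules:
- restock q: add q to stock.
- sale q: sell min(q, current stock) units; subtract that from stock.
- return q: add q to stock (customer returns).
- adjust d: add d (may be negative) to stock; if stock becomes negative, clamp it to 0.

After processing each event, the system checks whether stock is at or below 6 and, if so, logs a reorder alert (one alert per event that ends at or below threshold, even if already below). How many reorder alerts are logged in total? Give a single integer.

Answer: 5

Derivation:
Processing events:
Start: stock = 55
  Event 1 (sale 12): sell min(12,55)=12. stock: 55 - 12 = 43. total_sold = 12
  Event 2 (sale 4): sell min(4,43)=4. stock: 43 - 4 = 39. total_sold = 16
  Event 3 (sale 23): sell min(23,39)=23. stock: 39 - 23 = 16. total_sold = 39
  Event 4 (sale 18): sell min(18,16)=16. stock: 16 - 16 = 0. total_sold = 55
  Event 5 (sale 16): sell min(16,0)=0. stock: 0 - 0 = 0. total_sold = 55
  Event 6 (restock 10): 0 + 10 = 10
  Event 7 (sale 5): sell min(5,10)=5. stock: 10 - 5 = 5. total_sold = 60
  Event 8 (sale 25): sell min(25,5)=5. stock: 5 - 5 = 0. total_sold = 65
  Event 9 (restock 16): 0 + 16 = 16
  Event 10 (sale 8): sell min(8,16)=8. stock: 16 - 8 = 8. total_sold = 73
  Event 11 (sale 23): sell min(23,8)=8. stock: 8 - 8 = 0. total_sold = 81
  Event 12 (restock 16): 0 + 16 = 16
  Event 13 (restock 27): 16 + 27 = 43
  Event 14 (sale 1): sell min(1,43)=1. stock: 43 - 1 = 42. total_sold = 82
Final: stock = 42, total_sold = 82

Checking against threshold 6:
  After event 1: stock=43 > 6
  After event 2: stock=39 > 6
  After event 3: stock=16 > 6
  After event 4: stock=0 <= 6 -> ALERT
  After event 5: stock=0 <= 6 -> ALERT
  After event 6: stock=10 > 6
  After event 7: stock=5 <= 6 -> ALERT
  After event 8: stock=0 <= 6 -> ALERT
  After event 9: stock=16 > 6
  After event 10: stock=8 > 6
  After event 11: stock=0 <= 6 -> ALERT
  After event 12: stock=16 > 6
  After event 13: stock=43 > 6
  After event 14: stock=42 > 6
Alert events: [4, 5, 7, 8, 11]. Count = 5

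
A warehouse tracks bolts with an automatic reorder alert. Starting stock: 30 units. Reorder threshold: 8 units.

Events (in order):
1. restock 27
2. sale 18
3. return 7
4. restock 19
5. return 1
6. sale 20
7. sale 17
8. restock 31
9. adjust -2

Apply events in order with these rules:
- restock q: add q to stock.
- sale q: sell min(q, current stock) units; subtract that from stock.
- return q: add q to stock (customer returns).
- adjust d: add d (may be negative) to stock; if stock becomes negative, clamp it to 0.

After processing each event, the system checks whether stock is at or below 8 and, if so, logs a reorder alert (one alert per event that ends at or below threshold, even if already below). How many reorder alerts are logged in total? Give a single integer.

Processing events:
Start: stock = 30
  Event 1 (restock 27): 30 + 27 = 57
  Event 2 (sale 18): sell min(18,57)=18. stock: 57 - 18 = 39. total_sold = 18
  Event 3 (return 7): 39 + 7 = 46
  Event 4 (restock 19): 46 + 19 = 65
  Event 5 (return 1): 65 + 1 = 66
  Event 6 (sale 20): sell min(20,66)=20. stock: 66 - 20 = 46. total_sold = 38
  Event 7 (sale 17): sell min(17,46)=17. stock: 46 - 17 = 29. total_sold = 55
  Event 8 (restock 31): 29 + 31 = 60
  Event 9 (adjust -2): 60 + -2 = 58
Final: stock = 58, total_sold = 55

Checking against threshold 8:
  After event 1: stock=57 > 8
  After event 2: stock=39 > 8
  After event 3: stock=46 > 8
  After event 4: stock=65 > 8
  After event 5: stock=66 > 8
  After event 6: stock=46 > 8
  After event 7: stock=29 > 8
  After event 8: stock=60 > 8
  After event 9: stock=58 > 8
Alert events: []. Count = 0

Answer: 0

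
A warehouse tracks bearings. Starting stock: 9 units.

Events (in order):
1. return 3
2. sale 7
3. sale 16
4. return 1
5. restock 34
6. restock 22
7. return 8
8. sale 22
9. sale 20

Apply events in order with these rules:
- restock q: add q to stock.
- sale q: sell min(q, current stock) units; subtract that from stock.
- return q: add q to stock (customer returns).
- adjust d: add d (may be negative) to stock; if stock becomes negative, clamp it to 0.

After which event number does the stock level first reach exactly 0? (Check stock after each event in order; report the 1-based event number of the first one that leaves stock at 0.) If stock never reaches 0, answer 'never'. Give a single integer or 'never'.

Processing events:
Start: stock = 9
  Event 1 (return 3): 9 + 3 = 12
  Event 2 (sale 7): sell min(7,12)=7. stock: 12 - 7 = 5. total_sold = 7
  Event 3 (sale 16): sell min(16,5)=5. stock: 5 - 5 = 0. total_sold = 12
  Event 4 (return 1): 0 + 1 = 1
  Event 5 (restock 34): 1 + 34 = 35
  Event 6 (restock 22): 35 + 22 = 57
  Event 7 (return 8): 57 + 8 = 65
  Event 8 (sale 22): sell min(22,65)=22. stock: 65 - 22 = 43. total_sold = 34
  Event 9 (sale 20): sell min(20,43)=20. stock: 43 - 20 = 23. total_sold = 54
Final: stock = 23, total_sold = 54

First zero at event 3.

Answer: 3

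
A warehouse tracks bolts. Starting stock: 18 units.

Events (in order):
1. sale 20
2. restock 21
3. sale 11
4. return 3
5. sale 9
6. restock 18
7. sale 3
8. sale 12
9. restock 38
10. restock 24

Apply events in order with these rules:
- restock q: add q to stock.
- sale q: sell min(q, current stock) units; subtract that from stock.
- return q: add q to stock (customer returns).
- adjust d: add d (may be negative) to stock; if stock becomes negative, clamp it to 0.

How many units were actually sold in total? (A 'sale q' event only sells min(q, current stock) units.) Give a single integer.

Answer: 53

Derivation:
Processing events:
Start: stock = 18
  Event 1 (sale 20): sell min(20,18)=18. stock: 18 - 18 = 0. total_sold = 18
  Event 2 (restock 21): 0 + 21 = 21
  Event 3 (sale 11): sell min(11,21)=11. stock: 21 - 11 = 10. total_sold = 29
  Event 4 (return 3): 10 + 3 = 13
  Event 5 (sale 9): sell min(9,13)=9. stock: 13 - 9 = 4. total_sold = 38
  Event 6 (restock 18): 4 + 18 = 22
  Event 7 (sale 3): sell min(3,22)=3. stock: 22 - 3 = 19. total_sold = 41
  Event 8 (sale 12): sell min(12,19)=12. stock: 19 - 12 = 7. total_sold = 53
  Event 9 (restock 38): 7 + 38 = 45
  Event 10 (restock 24): 45 + 24 = 69
Final: stock = 69, total_sold = 53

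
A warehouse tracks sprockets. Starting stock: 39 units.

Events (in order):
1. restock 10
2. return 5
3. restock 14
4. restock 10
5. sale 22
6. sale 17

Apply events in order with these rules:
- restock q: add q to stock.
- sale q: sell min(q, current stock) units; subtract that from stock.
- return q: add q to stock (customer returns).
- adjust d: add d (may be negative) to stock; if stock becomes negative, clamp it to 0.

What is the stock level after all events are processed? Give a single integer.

Processing events:
Start: stock = 39
  Event 1 (restock 10): 39 + 10 = 49
  Event 2 (return 5): 49 + 5 = 54
  Event 3 (restock 14): 54 + 14 = 68
  Event 4 (restock 10): 68 + 10 = 78
  Event 5 (sale 22): sell min(22,78)=22. stock: 78 - 22 = 56. total_sold = 22
  Event 6 (sale 17): sell min(17,56)=17. stock: 56 - 17 = 39. total_sold = 39
Final: stock = 39, total_sold = 39

Answer: 39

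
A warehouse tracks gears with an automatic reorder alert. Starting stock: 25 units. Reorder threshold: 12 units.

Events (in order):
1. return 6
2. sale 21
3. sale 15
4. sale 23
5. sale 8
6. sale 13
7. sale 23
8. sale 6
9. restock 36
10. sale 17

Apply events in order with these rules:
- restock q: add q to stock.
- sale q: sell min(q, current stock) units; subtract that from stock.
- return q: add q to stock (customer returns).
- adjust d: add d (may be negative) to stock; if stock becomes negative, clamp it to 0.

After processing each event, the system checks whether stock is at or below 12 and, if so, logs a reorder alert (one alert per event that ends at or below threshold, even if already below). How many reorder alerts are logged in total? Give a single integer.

Processing events:
Start: stock = 25
  Event 1 (return 6): 25 + 6 = 31
  Event 2 (sale 21): sell min(21,31)=21. stock: 31 - 21 = 10. total_sold = 21
  Event 3 (sale 15): sell min(15,10)=10. stock: 10 - 10 = 0. total_sold = 31
  Event 4 (sale 23): sell min(23,0)=0. stock: 0 - 0 = 0. total_sold = 31
  Event 5 (sale 8): sell min(8,0)=0. stock: 0 - 0 = 0. total_sold = 31
  Event 6 (sale 13): sell min(13,0)=0. stock: 0 - 0 = 0. total_sold = 31
  Event 7 (sale 23): sell min(23,0)=0. stock: 0 - 0 = 0. total_sold = 31
  Event 8 (sale 6): sell min(6,0)=0. stock: 0 - 0 = 0. total_sold = 31
  Event 9 (restock 36): 0 + 36 = 36
  Event 10 (sale 17): sell min(17,36)=17. stock: 36 - 17 = 19. total_sold = 48
Final: stock = 19, total_sold = 48

Checking against threshold 12:
  After event 1: stock=31 > 12
  After event 2: stock=10 <= 12 -> ALERT
  After event 3: stock=0 <= 12 -> ALERT
  After event 4: stock=0 <= 12 -> ALERT
  After event 5: stock=0 <= 12 -> ALERT
  After event 6: stock=0 <= 12 -> ALERT
  After event 7: stock=0 <= 12 -> ALERT
  After event 8: stock=0 <= 12 -> ALERT
  After event 9: stock=36 > 12
  After event 10: stock=19 > 12
Alert events: [2, 3, 4, 5, 6, 7, 8]. Count = 7

Answer: 7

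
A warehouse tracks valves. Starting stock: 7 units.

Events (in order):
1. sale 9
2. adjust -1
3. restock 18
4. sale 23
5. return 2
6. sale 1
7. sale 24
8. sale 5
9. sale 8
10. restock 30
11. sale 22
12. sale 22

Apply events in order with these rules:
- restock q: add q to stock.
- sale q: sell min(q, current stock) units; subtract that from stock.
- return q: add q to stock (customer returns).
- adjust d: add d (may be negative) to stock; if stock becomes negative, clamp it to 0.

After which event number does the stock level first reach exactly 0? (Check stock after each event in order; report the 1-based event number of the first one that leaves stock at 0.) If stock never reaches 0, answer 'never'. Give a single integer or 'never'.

Processing events:
Start: stock = 7
  Event 1 (sale 9): sell min(9,7)=7. stock: 7 - 7 = 0. total_sold = 7
  Event 2 (adjust -1): 0 + -1 = 0 (clamped to 0)
  Event 3 (restock 18): 0 + 18 = 18
  Event 4 (sale 23): sell min(23,18)=18. stock: 18 - 18 = 0. total_sold = 25
  Event 5 (return 2): 0 + 2 = 2
  Event 6 (sale 1): sell min(1,2)=1. stock: 2 - 1 = 1. total_sold = 26
  Event 7 (sale 24): sell min(24,1)=1. stock: 1 - 1 = 0. total_sold = 27
  Event 8 (sale 5): sell min(5,0)=0. stock: 0 - 0 = 0. total_sold = 27
  Event 9 (sale 8): sell min(8,0)=0. stock: 0 - 0 = 0. total_sold = 27
  Event 10 (restock 30): 0 + 30 = 30
  Event 11 (sale 22): sell min(22,30)=22. stock: 30 - 22 = 8. total_sold = 49
  Event 12 (sale 22): sell min(22,8)=8. stock: 8 - 8 = 0. total_sold = 57
Final: stock = 0, total_sold = 57

First zero at event 1.

Answer: 1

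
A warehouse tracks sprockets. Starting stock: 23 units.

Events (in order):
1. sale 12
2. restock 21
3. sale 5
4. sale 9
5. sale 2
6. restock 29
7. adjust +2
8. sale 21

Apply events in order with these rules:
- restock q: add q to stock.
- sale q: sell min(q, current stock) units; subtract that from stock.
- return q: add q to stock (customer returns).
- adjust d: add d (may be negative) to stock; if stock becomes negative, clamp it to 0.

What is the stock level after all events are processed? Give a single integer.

Processing events:
Start: stock = 23
  Event 1 (sale 12): sell min(12,23)=12. stock: 23 - 12 = 11. total_sold = 12
  Event 2 (restock 21): 11 + 21 = 32
  Event 3 (sale 5): sell min(5,32)=5. stock: 32 - 5 = 27. total_sold = 17
  Event 4 (sale 9): sell min(9,27)=9. stock: 27 - 9 = 18. total_sold = 26
  Event 5 (sale 2): sell min(2,18)=2. stock: 18 - 2 = 16. total_sold = 28
  Event 6 (restock 29): 16 + 29 = 45
  Event 7 (adjust +2): 45 + 2 = 47
  Event 8 (sale 21): sell min(21,47)=21. stock: 47 - 21 = 26. total_sold = 49
Final: stock = 26, total_sold = 49

Answer: 26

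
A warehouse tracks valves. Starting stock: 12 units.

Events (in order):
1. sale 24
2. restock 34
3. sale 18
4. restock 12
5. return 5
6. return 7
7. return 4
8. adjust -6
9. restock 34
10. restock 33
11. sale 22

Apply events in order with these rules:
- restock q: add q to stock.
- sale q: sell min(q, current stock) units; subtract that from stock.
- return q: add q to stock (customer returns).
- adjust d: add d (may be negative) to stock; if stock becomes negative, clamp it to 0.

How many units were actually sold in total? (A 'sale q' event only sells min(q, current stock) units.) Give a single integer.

Answer: 52

Derivation:
Processing events:
Start: stock = 12
  Event 1 (sale 24): sell min(24,12)=12. stock: 12 - 12 = 0. total_sold = 12
  Event 2 (restock 34): 0 + 34 = 34
  Event 3 (sale 18): sell min(18,34)=18. stock: 34 - 18 = 16. total_sold = 30
  Event 4 (restock 12): 16 + 12 = 28
  Event 5 (return 5): 28 + 5 = 33
  Event 6 (return 7): 33 + 7 = 40
  Event 7 (return 4): 40 + 4 = 44
  Event 8 (adjust -6): 44 + -6 = 38
  Event 9 (restock 34): 38 + 34 = 72
  Event 10 (restock 33): 72 + 33 = 105
  Event 11 (sale 22): sell min(22,105)=22. stock: 105 - 22 = 83. total_sold = 52
Final: stock = 83, total_sold = 52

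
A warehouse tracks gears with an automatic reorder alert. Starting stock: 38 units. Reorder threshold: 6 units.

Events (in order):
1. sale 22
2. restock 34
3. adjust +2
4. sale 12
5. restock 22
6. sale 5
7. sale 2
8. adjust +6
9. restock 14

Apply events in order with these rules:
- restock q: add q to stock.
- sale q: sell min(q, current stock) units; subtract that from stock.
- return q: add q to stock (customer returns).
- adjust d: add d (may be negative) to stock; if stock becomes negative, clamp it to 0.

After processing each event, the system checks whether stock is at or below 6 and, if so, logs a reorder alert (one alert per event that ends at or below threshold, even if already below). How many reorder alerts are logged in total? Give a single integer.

Processing events:
Start: stock = 38
  Event 1 (sale 22): sell min(22,38)=22. stock: 38 - 22 = 16. total_sold = 22
  Event 2 (restock 34): 16 + 34 = 50
  Event 3 (adjust +2): 50 + 2 = 52
  Event 4 (sale 12): sell min(12,52)=12. stock: 52 - 12 = 40. total_sold = 34
  Event 5 (restock 22): 40 + 22 = 62
  Event 6 (sale 5): sell min(5,62)=5. stock: 62 - 5 = 57. total_sold = 39
  Event 7 (sale 2): sell min(2,57)=2. stock: 57 - 2 = 55. total_sold = 41
  Event 8 (adjust +6): 55 + 6 = 61
  Event 9 (restock 14): 61 + 14 = 75
Final: stock = 75, total_sold = 41

Checking against threshold 6:
  After event 1: stock=16 > 6
  After event 2: stock=50 > 6
  After event 3: stock=52 > 6
  After event 4: stock=40 > 6
  After event 5: stock=62 > 6
  After event 6: stock=57 > 6
  After event 7: stock=55 > 6
  After event 8: stock=61 > 6
  After event 9: stock=75 > 6
Alert events: []. Count = 0

Answer: 0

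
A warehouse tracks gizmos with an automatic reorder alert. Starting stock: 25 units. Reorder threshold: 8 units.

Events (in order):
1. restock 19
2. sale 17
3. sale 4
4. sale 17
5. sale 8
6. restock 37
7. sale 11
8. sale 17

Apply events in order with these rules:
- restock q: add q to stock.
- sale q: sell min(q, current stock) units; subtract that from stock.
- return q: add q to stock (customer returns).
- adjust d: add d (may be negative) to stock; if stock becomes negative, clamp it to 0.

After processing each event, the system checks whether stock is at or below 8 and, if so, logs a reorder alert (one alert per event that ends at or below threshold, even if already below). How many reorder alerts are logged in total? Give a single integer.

Processing events:
Start: stock = 25
  Event 1 (restock 19): 25 + 19 = 44
  Event 2 (sale 17): sell min(17,44)=17. stock: 44 - 17 = 27. total_sold = 17
  Event 3 (sale 4): sell min(4,27)=4. stock: 27 - 4 = 23. total_sold = 21
  Event 4 (sale 17): sell min(17,23)=17. stock: 23 - 17 = 6. total_sold = 38
  Event 5 (sale 8): sell min(8,6)=6. stock: 6 - 6 = 0. total_sold = 44
  Event 6 (restock 37): 0 + 37 = 37
  Event 7 (sale 11): sell min(11,37)=11. stock: 37 - 11 = 26. total_sold = 55
  Event 8 (sale 17): sell min(17,26)=17. stock: 26 - 17 = 9. total_sold = 72
Final: stock = 9, total_sold = 72

Checking against threshold 8:
  After event 1: stock=44 > 8
  After event 2: stock=27 > 8
  After event 3: stock=23 > 8
  After event 4: stock=6 <= 8 -> ALERT
  After event 5: stock=0 <= 8 -> ALERT
  After event 6: stock=37 > 8
  After event 7: stock=26 > 8
  After event 8: stock=9 > 8
Alert events: [4, 5]. Count = 2

Answer: 2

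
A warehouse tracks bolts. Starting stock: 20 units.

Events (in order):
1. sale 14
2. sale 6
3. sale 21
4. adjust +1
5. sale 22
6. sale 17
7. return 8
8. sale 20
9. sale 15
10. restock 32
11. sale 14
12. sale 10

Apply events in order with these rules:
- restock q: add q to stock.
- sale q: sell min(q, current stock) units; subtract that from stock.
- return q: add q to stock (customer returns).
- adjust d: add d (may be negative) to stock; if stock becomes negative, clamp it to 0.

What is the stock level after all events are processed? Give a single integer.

Answer: 8

Derivation:
Processing events:
Start: stock = 20
  Event 1 (sale 14): sell min(14,20)=14. stock: 20 - 14 = 6. total_sold = 14
  Event 2 (sale 6): sell min(6,6)=6. stock: 6 - 6 = 0. total_sold = 20
  Event 3 (sale 21): sell min(21,0)=0. stock: 0 - 0 = 0. total_sold = 20
  Event 4 (adjust +1): 0 + 1 = 1
  Event 5 (sale 22): sell min(22,1)=1. stock: 1 - 1 = 0. total_sold = 21
  Event 6 (sale 17): sell min(17,0)=0. stock: 0 - 0 = 0. total_sold = 21
  Event 7 (return 8): 0 + 8 = 8
  Event 8 (sale 20): sell min(20,8)=8. stock: 8 - 8 = 0. total_sold = 29
  Event 9 (sale 15): sell min(15,0)=0. stock: 0 - 0 = 0. total_sold = 29
  Event 10 (restock 32): 0 + 32 = 32
  Event 11 (sale 14): sell min(14,32)=14. stock: 32 - 14 = 18. total_sold = 43
  Event 12 (sale 10): sell min(10,18)=10. stock: 18 - 10 = 8. total_sold = 53
Final: stock = 8, total_sold = 53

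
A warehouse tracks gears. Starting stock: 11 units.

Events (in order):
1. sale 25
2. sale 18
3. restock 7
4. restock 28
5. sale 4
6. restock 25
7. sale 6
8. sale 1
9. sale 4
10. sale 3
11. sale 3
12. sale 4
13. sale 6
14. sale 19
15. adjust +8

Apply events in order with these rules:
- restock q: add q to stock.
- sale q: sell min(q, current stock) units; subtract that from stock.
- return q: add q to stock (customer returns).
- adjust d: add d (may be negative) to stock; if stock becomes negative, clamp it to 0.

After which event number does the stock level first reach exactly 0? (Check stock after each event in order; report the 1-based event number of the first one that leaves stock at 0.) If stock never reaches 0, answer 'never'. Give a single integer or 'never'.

Answer: 1

Derivation:
Processing events:
Start: stock = 11
  Event 1 (sale 25): sell min(25,11)=11. stock: 11 - 11 = 0. total_sold = 11
  Event 2 (sale 18): sell min(18,0)=0. stock: 0 - 0 = 0. total_sold = 11
  Event 3 (restock 7): 0 + 7 = 7
  Event 4 (restock 28): 7 + 28 = 35
  Event 5 (sale 4): sell min(4,35)=4. stock: 35 - 4 = 31. total_sold = 15
  Event 6 (restock 25): 31 + 25 = 56
  Event 7 (sale 6): sell min(6,56)=6. stock: 56 - 6 = 50. total_sold = 21
  Event 8 (sale 1): sell min(1,50)=1. stock: 50 - 1 = 49. total_sold = 22
  Event 9 (sale 4): sell min(4,49)=4. stock: 49 - 4 = 45. total_sold = 26
  Event 10 (sale 3): sell min(3,45)=3. stock: 45 - 3 = 42. total_sold = 29
  Event 11 (sale 3): sell min(3,42)=3. stock: 42 - 3 = 39. total_sold = 32
  Event 12 (sale 4): sell min(4,39)=4. stock: 39 - 4 = 35. total_sold = 36
  Event 13 (sale 6): sell min(6,35)=6. stock: 35 - 6 = 29. total_sold = 42
  Event 14 (sale 19): sell min(19,29)=19. stock: 29 - 19 = 10. total_sold = 61
  Event 15 (adjust +8): 10 + 8 = 18
Final: stock = 18, total_sold = 61

First zero at event 1.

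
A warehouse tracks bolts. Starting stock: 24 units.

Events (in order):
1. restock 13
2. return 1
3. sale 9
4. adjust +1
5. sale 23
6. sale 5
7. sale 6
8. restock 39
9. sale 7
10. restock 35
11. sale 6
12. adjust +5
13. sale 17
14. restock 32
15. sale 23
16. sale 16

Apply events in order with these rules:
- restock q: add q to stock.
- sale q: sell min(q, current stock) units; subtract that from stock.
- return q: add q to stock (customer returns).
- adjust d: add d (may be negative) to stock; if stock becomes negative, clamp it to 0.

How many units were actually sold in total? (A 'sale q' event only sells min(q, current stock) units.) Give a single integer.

Processing events:
Start: stock = 24
  Event 1 (restock 13): 24 + 13 = 37
  Event 2 (return 1): 37 + 1 = 38
  Event 3 (sale 9): sell min(9,38)=9. stock: 38 - 9 = 29. total_sold = 9
  Event 4 (adjust +1): 29 + 1 = 30
  Event 5 (sale 23): sell min(23,30)=23. stock: 30 - 23 = 7. total_sold = 32
  Event 6 (sale 5): sell min(5,7)=5. stock: 7 - 5 = 2. total_sold = 37
  Event 7 (sale 6): sell min(6,2)=2. stock: 2 - 2 = 0. total_sold = 39
  Event 8 (restock 39): 0 + 39 = 39
  Event 9 (sale 7): sell min(7,39)=7. stock: 39 - 7 = 32. total_sold = 46
  Event 10 (restock 35): 32 + 35 = 67
  Event 11 (sale 6): sell min(6,67)=6. stock: 67 - 6 = 61. total_sold = 52
  Event 12 (adjust +5): 61 + 5 = 66
  Event 13 (sale 17): sell min(17,66)=17. stock: 66 - 17 = 49. total_sold = 69
  Event 14 (restock 32): 49 + 32 = 81
  Event 15 (sale 23): sell min(23,81)=23. stock: 81 - 23 = 58. total_sold = 92
  Event 16 (sale 16): sell min(16,58)=16. stock: 58 - 16 = 42. total_sold = 108
Final: stock = 42, total_sold = 108

Answer: 108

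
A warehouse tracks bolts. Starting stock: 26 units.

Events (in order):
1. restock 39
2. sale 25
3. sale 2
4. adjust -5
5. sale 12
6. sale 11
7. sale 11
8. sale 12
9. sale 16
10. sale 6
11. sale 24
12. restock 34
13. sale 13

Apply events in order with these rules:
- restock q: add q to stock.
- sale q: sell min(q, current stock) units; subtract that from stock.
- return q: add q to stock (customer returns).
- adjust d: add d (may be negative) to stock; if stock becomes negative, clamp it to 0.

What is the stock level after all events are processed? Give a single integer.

Processing events:
Start: stock = 26
  Event 1 (restock 39): 26 + 39 = 65
  Event 2 (sale 25): sell min(25,65)=25. stock: 65 - 25 = 40. total_sold = 25
  Event 3 (sale 2): sell min(2,40)=2. stock: 40 - 2 = 38. total_sold = 27
  Event 4 (adjust -5): 38 + -5 = 33
  Event 5 (sale 12): sell min(12,33)=12. stock: 33 - 12 = 21. total_sold = 39
  Event 6 (sale 11): sell min(11,21)=11. stock: 21 - 11 = 10. total_sold = 50
  Event 7 (sale 11): sell min(11,10)=10. stock: 10 - 10 = 0. total_sold = 60
  Event 8 (sale 12): sell min(12,0)=0. stock: 0 - 0 = 0. total_sold = 60
  Event 9 (sale 16): sell min(16,0)=0. stock: 0 - 0 = 0. total_sold = 60
  Event 10 (sale 6): sell min(6,0)=0. stock: 0 - 0 = 0. total_sold = 60
  Event 11 (sale 24): sell min(24,0)=0. stock: 0 - 0 = 0. total_sold = 60
  Event 12 (restock 34): 0 + 34 = 34
  Event 13 (sale 13): sell min(13,34)=13. stock: 34 - 13 = 21. total_sold = 73
Final: stock = 21, total_sold = 73

Answer: 21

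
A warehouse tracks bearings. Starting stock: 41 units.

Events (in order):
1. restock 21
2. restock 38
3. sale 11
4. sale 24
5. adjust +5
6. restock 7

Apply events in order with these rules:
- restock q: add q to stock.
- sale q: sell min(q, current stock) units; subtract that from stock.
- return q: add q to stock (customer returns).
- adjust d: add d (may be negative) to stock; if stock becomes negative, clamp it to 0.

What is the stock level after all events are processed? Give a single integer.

Answer: 77

Derivation:
Processing events:
Start: stock = 41
  Event 1 (restock 21): 41 + 21 = 62
  Event 2 (restock 38): 62 + 38 = 100
  Event 3 (sale 11): sell min(11,100)=11. stock: 100 - 11 = 89. total_sold = 11
  Event 4 (sale 24): sell min(24,89)=24. stock: 89 - 24 = 65. total_sold = 35
  Event 5 (adjust +5): 65 + 5 = 70
  Event 6 (restock 7): 70 + 7 = 77
Final: stock = 77, total_sold = 35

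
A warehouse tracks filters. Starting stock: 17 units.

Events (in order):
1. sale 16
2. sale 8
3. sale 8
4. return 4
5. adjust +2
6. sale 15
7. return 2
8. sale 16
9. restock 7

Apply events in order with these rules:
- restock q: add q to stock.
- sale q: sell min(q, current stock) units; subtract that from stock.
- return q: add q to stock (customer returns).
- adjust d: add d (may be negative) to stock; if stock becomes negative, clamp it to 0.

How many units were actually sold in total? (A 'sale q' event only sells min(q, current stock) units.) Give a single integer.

Answer: 25

Derivation:
Processing events:
Start: stock = 17
  Event 1 (sale 16): sell min(16,17)=16. stock: 17 - 16 = 1. total_sold = 16
  Event 2 (sale 8): sell min(8,1)=1. stock: 1 - 1 = 0. total_sold = 17
  Event 3 (sale 8): sell min(8,0)=0. stock: 0 - 0 = 0. total_sold = 17
  Event 4 (return 4): 0 + 4 = 4
  Event 5 (adjust +2): 4 + 2 = 6
  Event 6 (sale 15): sell min(15,6)=6. stock: 6 - 6 = 0. total_sold = 23
  Event 7 (return 2): 0 + 2 = 2
  Event 8 (sale 16): sell min(16,2)=2. stock: 2 - 2 = 0. total_sold = 25
  Event 9 (restock 7): 0 + 7 = 7
Final: stock = 7, total_sold = 25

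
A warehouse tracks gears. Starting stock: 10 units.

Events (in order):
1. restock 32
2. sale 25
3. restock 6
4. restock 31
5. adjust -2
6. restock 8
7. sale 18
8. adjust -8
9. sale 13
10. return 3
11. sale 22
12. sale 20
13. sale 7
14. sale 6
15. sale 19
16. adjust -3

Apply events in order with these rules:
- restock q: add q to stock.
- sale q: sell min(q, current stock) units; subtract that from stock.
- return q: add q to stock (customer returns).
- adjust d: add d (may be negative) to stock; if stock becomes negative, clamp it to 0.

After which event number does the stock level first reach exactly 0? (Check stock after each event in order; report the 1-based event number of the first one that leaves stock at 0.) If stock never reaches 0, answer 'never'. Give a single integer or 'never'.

Processing events:
Start: stock = 10
  Event 1 (restock 32): 10 + 32 = 42
  Event 2 (sale 25): sell min(25,42)=25. stock: 42 - 25 = 17. total_sold = 25
  Event 3 (restock 6): 17 + 6 = 23
  Event 4 (restock 31): 23 + 31 = 54
  Event 5 (adjust -2): 54 + -2 = 52
  Event 6 (restock 8): 52 + 8 = 60
  Event 7 (sale 18): sell min(18,60)=18. stock: 60 - 18 = 42. total_sold = 43
  Event 8 (adjust -8): 42 + -8 = 34
  Event 9 (sale 13): sell min(13,34)=13. stock: 34 - 13 = 21. total_sold = 56
  Event 10 (return 3): 21 + 3 = 24
  Event 11 (sale 22): sell min(22,24)=22. stock: 24 - 22 = 2. total_sold = 78
  Event 12 (sale 20): sell min(20,2)=2. stock: 2 - 2 = 0. total_sold = 80
  Event 13 (sale 7): sell min(7,0)=0. stock: 0 - 0 = 0. total_sold = 80
  Event 14 (sale 6): sell min(6,0)=0. stock: 0 - 0 = 0. total_sold = 80
  Event 15 (sale 19): sell min(19,0)=0. stock: 0 - 0 = 0. total_sold = 80
  Event 16 (adjust -3): 0 + -3 = 0 (clamped to 0)
Final: stock = 0, total_sold = 80

First zero at event 12.

Answer: 12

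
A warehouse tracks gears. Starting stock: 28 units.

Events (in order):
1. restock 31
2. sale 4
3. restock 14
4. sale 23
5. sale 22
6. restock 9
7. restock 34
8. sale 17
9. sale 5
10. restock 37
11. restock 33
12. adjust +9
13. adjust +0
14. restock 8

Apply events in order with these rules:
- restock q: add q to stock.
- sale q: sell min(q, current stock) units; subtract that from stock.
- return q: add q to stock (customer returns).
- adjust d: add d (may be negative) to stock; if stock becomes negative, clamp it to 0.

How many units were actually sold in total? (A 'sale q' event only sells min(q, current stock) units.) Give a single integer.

Processing events:
Start: stock = 28
  Event 1 (restock 31): 28 + 31 = 59
  Event 2 (sale 4): sell min(4,59)=4. stock: 59 - 4 = 55. total_sold = 4
  Event 3 (restock 14): 55 + 14 = 69
  Event 4 (sale 23): sell min(23,69)=23. stock: 69 - 23 = 46. total_sold = 27
  Event 5 (sale 22): sell min(22,46)=22. stock: 46 - 22 = 24. total_sold = 49
  Event 6 (restock 9): 24 + 9 = 33
  Event 7 (restock 34): 33 + 34 = 67
  Event 8 (sale 17): sell min(17,67)=17. stock: 67 - 17 = 50. total_sold = 66
  Event 9 (sale 5): sell min(5,50)=5. stock: 50 - 5 = 45. total_sold = 71
  Event 10 (restock 37): 45 + 37 = 82
  Event 11 (restock 33): 82 + 33 = 115
  Event 12 (adjust +9): 115 + 9 = 124
  Event 13 (adjust +0): 124 + 0 = 124
  Event 14 (restock 8): 124 + 8 = 132
Final: stock = 132, total_sold = 71

Answer: 71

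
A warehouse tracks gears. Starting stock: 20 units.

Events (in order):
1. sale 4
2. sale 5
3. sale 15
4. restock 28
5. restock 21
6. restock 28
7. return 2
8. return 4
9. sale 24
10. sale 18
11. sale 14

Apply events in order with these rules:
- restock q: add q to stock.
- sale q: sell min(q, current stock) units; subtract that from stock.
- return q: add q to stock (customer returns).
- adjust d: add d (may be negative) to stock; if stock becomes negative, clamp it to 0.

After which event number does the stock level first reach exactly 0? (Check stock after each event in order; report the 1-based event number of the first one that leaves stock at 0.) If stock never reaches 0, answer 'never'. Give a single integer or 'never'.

Answer: 3

Derivation:
Processing events:
Start: stock = 20
  Event 1 (sale 4): sell min(4,20)=4. stock: 20 - 4 = 16. total_sold = 4
  Event 2 (sale 5): sell min(5,16)=5. stock: 16 - 5 = 11. total_sold = 9
  Event 3 (sale 15): sell min(15,11)=11. stock: 11 - 11 = 0. total_sold = 20
  Event 4 (restock 28): 0 + 28 = 28
  Event 5 (restock 21): 28 + 21 = 49
  Event 6 (restock 28): 49 + 28 = 77
  Event 7 (return 2): 77 + 2 = 79
  Event 8 (return 4): 79 + 4 = 83
  Event 9 (sale 24): sell min(24,83)=24. stock: 83 - 24 = 59. total_sold = 44
  Event 10 (sale 18): sell min(18,59)=18. stock: 59 - 18 = 41. total_sold = 62
  Event 11 (sale 14): sell min(14,41)=14. stock: 41 - 14 = 27. total_sold = 76
Final: stock = 27, total_sold = 76

First zero at event 3.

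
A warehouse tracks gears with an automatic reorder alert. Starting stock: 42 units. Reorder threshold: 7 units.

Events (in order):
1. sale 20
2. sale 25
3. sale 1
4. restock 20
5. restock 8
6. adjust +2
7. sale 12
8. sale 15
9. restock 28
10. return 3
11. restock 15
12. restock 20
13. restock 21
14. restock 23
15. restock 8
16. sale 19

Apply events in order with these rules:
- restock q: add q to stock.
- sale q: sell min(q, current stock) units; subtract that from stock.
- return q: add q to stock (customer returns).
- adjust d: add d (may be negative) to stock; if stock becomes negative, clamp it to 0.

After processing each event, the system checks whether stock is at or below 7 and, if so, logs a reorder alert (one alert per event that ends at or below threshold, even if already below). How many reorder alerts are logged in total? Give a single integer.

Answer: 3

Derivation:
Processing events:
Start: stock = 42
  Event 1 (sale 20): sell min(20,42)=20. stock: 42 - 20 = 22. total_sold = 20
  Event 2 (sale 25): sell min(25,22)=22. stock: 22 - 22 = 0. total_sold = 42
  Event 3 (sale 1): sell min(1,0)=0. stock: 0 - 0 = 0. total_sold = 42
  Event 4 (restock 20): 0 + 20 = 20
  Event 5 (restock 8): 20 + 8 = 28
  Event 6 (adjust +2): 28 + 2 = 30
  Event 7 (sale 12): sell min(12,30)=12. stock: 30 - 12 = 18. total_sold = 54
  Event 8 (sale 15): sell min(15,18)=15. stock: 18 - 15 = 3. total_sold = 69
  Event 9 (restock 28): 3 + 28 = 31
  Event 10 (return 3): 31 + 3 = 34
  Event 11 (restock 15): 34 + 15 = 49
  Event 12 (restock 20): 49 + 20 = 69
  Event 13 (restock 21): 69 + 21 = 90
  Event 14 (restock 23): 90 + 23 = 113
  Event 15 (restock 8): 113 + 8 = 121
  Event 16 (sale 19): sell min(19,121)=19. stock: 121 - 19 = 102. total_sold = 88
Final: stock = 102, total_sold = 88

Checking against threshold 7:
  After event 1: stock=22 > 7
  After event 2: stock=0 <= 7 -> ALERT
  After event 3: stock=0 <= 7 -> ALERT
  After event 4: stock=20 > 7
  After event 5: stock=28 > 7
  After event 6: stock=30 > 7
  After event 7: stock=18 > 7
  After event 8: stock=3 <= 7 -> ALERT
  After event 9: stock=31 > 7
  After event 10: stock=34 > 7
  After event 11: stock=49 > 7
  After event 12: stock=69 > 7
  After event 13: stock=90 > 7
  After event 14: stock=113 > 7
  After event 15: stock=121 > 7
  After event 16: stock=102 > 7
Alert events: [2, 3, 8]. Count = 3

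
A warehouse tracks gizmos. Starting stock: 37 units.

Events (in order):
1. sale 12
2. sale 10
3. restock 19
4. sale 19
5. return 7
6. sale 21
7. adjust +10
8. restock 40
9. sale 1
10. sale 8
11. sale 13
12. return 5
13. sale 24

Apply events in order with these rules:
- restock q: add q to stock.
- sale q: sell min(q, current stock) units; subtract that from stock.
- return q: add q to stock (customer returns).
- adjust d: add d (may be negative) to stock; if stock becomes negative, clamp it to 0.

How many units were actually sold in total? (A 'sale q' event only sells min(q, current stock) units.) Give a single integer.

Answer: 108

Derivation:
Processing events:
Start: stock = 37
  Event 1 (sale 12): sell min(12,37)=12. stock: 37 - 12 = 25. total_sold = 12
  Event 2 (sale 10): sell min(10,25)=10. stock: 25 - 10 = 15. total_sold = 22
  Event 3 (restock 19): 15 + 19 = 34
  Event 4 (sale 19): sell min(19,34)=19. stock: 34 - 19 = 15. total_sold = 41
  Event 5 (return 7): 15 + 7 = 22
  Event 6 (sale 21): sell min(21,22)=21. stock: 22 - 21 = 1. total_sold = 62
  Event 7 (adjust +10): 1 + 10 = 11
  Event 8 (restock 40): 11 + 40 = 51
  Event 9 (sale 1): sell min(1,51)=1. stock: 51 - 1 = 50. total_sold = 63
  Event 10 (sale 8): sell min(8,50)=8. stock: 50 - 8 = 42. total_sold = 71
  Event 11 (sale 13): sell min(13,42)=13. stock: 42 - 13 = 29. total_sold = 84
  Event 12 (return 5): 29 + 5 = 34
  Event 13 (sale 24): sell min(24,34)=24. stock: 34 - 24 = 10. total_sold = 108
Final: stock = 10, total_sold = 108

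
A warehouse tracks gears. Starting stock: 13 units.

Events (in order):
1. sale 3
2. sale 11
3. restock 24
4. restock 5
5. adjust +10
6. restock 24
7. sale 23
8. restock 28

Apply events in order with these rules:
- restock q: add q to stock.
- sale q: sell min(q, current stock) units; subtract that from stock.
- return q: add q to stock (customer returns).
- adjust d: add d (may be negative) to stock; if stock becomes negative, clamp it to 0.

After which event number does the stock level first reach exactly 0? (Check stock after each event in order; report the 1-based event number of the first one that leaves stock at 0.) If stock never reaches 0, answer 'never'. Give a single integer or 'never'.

Processing events:
Start: stock = 13
  Event 1 (sale 3): sell min(3,13)=3. stock: 13 - 3 = 10. total_sold = 3
  Event 2 (sale 11): sell min(11,10)=10. stock: 10 - 10 = 0. total_sold = 13
  Event 3 (restock 24): 0 + 24 = 24
  Event 4 (restock 5): 24 + 5 = 29
  Event 5 (adjust +10): 29 + 10 = 39
  Event 6 (restock 24): 39 + 24 = 63
  Event 7 (sale 23): sell min(23,63)=23. stock: 63 - 23 = 40. total_sold = 36
  Event 8 (restock 28): 40 + 28 = 68
Final: stock = 68, total_sold = 36

First zero at event 2.

Answer: 2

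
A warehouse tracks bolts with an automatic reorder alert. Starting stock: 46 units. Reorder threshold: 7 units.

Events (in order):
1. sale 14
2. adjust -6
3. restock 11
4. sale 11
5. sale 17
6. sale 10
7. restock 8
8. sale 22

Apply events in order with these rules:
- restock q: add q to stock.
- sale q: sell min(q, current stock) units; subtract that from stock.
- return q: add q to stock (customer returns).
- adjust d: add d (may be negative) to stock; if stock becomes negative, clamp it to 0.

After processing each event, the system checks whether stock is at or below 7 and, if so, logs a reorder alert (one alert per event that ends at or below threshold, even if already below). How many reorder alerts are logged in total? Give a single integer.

Answer: 2

Derivation:
Processing events:
Start: stock = 46
  Event 1 (sale 14): sell min(14,46)=14. stock: 46 - 14 = 32. total_sold = 14
  Event 2 (adjust -6): 32 + -6 = 26
  Event 3 (restock 11): 26 + 11 = 37
  Event 4 (sale 11): sell min(11,37)=11. stock: 37 - 11 = 26. total_sold = 25
  Event 5 (sale 17): sell min(17,26)=17. stock: 26 - 17 = 9. total_sold = 42
  Event 6 (sale 10): sell min(10,9)=9. stock: 9 - 9 = 0. total_sold = 51
  Event 7 (restock 8): 0 + 8 = 8
  Event 8 (sale 22): sell min(22,8)=8. stock: 8 - 8 = 0. total_sold = 59
Final: stock = 0, total_sold = 59

Checking against threshold 7:
  After event 1: stock=32 > 7
  After event 2: stock=26 > 7
  After event 3: stock=37 > 7
  After event 4: stock=26 > 7
  After event 5: stock=9 > 7
  After event 6: stock=0 <= 7 -> ALERT
  After event 7: stock=8 > 7
  After event 8: stock=0 <= 7 -> ALERT
Alert events: [6, 8]. Count = 2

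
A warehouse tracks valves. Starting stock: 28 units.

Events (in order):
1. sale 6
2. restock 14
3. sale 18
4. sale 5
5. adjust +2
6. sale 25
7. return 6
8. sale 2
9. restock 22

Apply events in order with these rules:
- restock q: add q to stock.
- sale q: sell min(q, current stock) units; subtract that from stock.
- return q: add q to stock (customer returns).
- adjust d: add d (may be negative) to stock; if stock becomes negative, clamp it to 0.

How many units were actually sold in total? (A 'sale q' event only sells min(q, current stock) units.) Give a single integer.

Answer: 46

Derivation:
Processing events:
Start: stock = 28
  Event 1 (sale 6): sell min(6,28)=6. stock: 28 - 6 = 22. total_sold = 6
  Event 2 (restock 14): 22 + 14 = 36
  Event 3 (sale 18): sell min(18,36)=18. stock: 36 - 18 = 18. total_sold = 24
  Event 4 (sale 5): sell min(5,18)=5. stock: 18 - 5 = 13. total_sold = 29
  Event 5 (adjust +2): 13 + 2 = 15
  Event 6 (sale 25): sell min(25,15)=15. stock: 15 - 15 = 0. total_sold = 44
  Event 7 (return 6): 0 + 6 = 6
  Event 8 (sale 2): sell min(2,6)=2. stock: 6 - 2 = 4. total_sold = 46
  Event 9 (restock 22): 4 + 22 = 26
Final: stock = 26, total_sold = 46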